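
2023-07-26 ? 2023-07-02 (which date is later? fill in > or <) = >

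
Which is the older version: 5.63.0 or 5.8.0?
5.8.0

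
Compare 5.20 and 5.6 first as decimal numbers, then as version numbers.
As decimals: 5.20 < 5.6. As versions: v5.20 > v5.6 (minor version 20 > 6).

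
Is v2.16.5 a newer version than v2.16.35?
No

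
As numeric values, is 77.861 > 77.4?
True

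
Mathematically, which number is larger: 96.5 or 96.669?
96.669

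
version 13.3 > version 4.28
True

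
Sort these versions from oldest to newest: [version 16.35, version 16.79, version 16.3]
[version 16.3, version 16.35, version 16.79]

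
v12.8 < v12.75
True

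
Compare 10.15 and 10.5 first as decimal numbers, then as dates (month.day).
As decimals: 10.15 < 10.5. As dates: 10/15 is later than 10/5 (day 15 > day 5).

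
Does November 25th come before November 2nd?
No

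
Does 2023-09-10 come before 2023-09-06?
No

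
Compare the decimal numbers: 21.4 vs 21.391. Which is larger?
21.4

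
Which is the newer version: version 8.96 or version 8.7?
version 8.96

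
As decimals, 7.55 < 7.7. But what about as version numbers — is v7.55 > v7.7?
True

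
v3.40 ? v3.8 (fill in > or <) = >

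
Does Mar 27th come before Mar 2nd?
No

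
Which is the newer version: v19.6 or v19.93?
v19.93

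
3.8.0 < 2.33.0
False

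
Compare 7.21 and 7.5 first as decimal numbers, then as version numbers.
As decimals: 7.21 < 7.5. As versions: v7.21 > v7.5 (minor version 21 > 5).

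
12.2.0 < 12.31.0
True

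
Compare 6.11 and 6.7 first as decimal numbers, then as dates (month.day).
As decimals: 6.11 < 6.7. As dates: 6/11 is later than 6/7 (day 11 > day 7).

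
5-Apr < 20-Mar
False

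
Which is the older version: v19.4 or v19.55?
v19.4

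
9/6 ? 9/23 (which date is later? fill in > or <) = <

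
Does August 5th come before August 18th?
Yes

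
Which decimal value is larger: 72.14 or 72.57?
72.57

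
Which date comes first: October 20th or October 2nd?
October 2nd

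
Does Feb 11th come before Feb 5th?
No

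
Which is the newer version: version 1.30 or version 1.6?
version 1.30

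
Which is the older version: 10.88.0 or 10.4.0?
10.4.0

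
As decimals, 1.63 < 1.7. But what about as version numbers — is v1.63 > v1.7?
True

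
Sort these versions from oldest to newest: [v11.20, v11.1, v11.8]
[v11.1, v11.8, v11.20]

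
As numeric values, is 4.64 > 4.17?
True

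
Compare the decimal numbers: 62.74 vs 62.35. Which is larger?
62.74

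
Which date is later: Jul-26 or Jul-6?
Jul-26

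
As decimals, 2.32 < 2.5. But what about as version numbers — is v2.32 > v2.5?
True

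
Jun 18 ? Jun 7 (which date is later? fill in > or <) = >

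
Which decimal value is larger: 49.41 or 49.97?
49.97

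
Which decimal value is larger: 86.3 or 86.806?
86.806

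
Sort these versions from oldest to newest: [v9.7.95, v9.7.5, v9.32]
[v9.7.5, v9.7.95, v9.32]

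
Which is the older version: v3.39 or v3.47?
v3.39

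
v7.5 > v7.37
False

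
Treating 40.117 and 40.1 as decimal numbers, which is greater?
40.117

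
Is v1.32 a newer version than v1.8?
Yes. Version numbers are compared segment by segment as integers, not as decimals: minor version 32 > 8, so v1.32 > v1.8 (even though the decimal 1.32 < 1.8).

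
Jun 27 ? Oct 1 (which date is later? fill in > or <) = <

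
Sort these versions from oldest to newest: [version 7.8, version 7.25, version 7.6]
[version 7.6, version 7.8, version 7.25]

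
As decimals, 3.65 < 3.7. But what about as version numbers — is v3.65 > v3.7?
True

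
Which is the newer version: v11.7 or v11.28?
v11.28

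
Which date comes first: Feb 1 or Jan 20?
Jan 20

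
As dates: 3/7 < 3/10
True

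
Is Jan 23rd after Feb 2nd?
No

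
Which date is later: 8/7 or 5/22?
8/7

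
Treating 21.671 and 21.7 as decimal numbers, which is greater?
21.7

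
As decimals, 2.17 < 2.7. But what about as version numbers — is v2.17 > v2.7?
True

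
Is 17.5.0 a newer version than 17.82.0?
No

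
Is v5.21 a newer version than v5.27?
No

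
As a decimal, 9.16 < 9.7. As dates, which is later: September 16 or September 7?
September 16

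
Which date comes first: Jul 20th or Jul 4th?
Jul 4th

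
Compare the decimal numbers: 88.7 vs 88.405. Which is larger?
88.7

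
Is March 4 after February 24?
Yes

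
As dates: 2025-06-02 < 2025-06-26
True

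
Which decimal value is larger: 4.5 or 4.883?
4.883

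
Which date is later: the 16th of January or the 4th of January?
the 16th of January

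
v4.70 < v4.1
False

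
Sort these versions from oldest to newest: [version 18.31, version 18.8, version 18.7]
[version 18.7, version 18.8, version 18.31]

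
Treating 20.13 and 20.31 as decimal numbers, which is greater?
20.31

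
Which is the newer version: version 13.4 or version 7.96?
version 13.4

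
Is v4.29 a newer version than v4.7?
Yes. Version numbers are compared segment by segment as integers, not as decimals: minor version 29 > 7, so v4.29 > v4.7 (even though the decimal 4.29 < 4.7).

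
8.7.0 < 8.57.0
True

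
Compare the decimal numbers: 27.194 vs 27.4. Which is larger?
27.4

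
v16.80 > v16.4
True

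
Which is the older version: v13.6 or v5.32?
v5.32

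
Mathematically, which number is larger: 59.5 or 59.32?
59.5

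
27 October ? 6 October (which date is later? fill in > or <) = >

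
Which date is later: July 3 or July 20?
July 20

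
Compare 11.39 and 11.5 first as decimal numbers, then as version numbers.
As decimals: 11.39 < 11.5. As versions: v11.39 > v11.5 (minor version 39 > 5).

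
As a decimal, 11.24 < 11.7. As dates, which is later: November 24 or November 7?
November 24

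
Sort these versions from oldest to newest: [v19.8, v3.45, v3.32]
[v3.32, v3.45, v19.8]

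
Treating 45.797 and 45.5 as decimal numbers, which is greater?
45.797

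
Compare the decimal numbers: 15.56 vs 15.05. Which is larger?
15.56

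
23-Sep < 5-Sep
False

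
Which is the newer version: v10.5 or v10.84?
v10.84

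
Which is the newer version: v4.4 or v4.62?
v4.62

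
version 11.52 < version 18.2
True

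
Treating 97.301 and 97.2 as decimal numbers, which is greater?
97.301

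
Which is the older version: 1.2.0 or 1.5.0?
1.2.0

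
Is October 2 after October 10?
No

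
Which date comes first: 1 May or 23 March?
23 March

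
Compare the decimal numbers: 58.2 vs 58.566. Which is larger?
58.566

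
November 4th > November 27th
False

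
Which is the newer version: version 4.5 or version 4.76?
version 4.76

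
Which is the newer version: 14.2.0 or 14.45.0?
14.45.0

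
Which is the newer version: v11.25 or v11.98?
v11.98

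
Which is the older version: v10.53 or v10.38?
v10.38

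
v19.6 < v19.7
True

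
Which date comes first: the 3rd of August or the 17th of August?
the 3rd of August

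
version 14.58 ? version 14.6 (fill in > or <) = >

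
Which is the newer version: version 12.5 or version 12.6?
version 12.6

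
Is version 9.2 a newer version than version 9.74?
No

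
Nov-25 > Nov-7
True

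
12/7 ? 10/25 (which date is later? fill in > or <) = >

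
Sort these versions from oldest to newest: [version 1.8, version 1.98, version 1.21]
[version 1.8, version 1.21, version 1.98]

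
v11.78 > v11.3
True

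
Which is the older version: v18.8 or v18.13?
v18.8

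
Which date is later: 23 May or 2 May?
23 May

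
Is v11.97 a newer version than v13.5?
No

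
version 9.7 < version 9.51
True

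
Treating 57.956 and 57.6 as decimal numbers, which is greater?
57.956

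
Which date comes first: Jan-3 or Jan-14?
Jan-3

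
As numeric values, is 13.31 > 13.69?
False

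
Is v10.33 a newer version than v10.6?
Yes. Version numbers are compared segment by segment as integers, not as decimals: minor version 33 > 6, so v10.33 > v10.6 (even though the decimal 10.33 < 10.6).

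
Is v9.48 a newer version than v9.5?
Yes. Version numbers are compared segment by segment as integers, not as decimals: minor version 48 > 5, so v9.48 > v9.5 (even though the decimal 9.48 < 9.5).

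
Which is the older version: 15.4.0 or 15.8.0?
15.4.0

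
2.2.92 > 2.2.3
True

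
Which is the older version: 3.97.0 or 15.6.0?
3.97.0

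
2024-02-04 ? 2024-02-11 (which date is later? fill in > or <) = <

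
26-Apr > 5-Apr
True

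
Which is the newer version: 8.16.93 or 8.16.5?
8.16.93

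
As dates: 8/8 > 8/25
False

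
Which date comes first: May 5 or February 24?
February 24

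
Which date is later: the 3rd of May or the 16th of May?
the 16th of May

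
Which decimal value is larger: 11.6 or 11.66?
11.66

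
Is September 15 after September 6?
Yes. Day 15 comes after day 6 in September — this is a date comparison, not a decimal one (the decimal 9.15 would be smaller than 9.6).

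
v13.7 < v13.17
True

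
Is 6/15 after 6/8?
Yes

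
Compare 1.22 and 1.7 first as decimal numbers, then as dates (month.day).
As decimals: 1.22 < 1.7. As dates: 1/22 is later than 1/7 (day 22 > day 7).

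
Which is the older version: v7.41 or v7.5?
v7.5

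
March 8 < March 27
True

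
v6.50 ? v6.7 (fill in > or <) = >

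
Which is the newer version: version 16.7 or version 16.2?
version 16.7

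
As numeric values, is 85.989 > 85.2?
True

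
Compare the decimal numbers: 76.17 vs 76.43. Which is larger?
76.43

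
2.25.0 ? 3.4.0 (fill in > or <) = <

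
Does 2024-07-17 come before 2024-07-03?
No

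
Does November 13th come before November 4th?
No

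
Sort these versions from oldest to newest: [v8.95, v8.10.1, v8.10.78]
[v8.10.1, v8.10.78, v8.95]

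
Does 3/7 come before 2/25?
No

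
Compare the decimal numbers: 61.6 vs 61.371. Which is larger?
61.6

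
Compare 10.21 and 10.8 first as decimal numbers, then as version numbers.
As decimals: 10.21 < 10.8. As versions: v10.21 > v10.8 (minor version 21 > 8).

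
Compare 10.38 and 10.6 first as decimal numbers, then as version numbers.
As decimals: 10.38 < 10.6. As versions: v10.38 > v10.6 (minor version 38 > 6).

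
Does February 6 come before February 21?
Yes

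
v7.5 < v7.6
True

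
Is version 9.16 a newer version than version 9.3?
Yes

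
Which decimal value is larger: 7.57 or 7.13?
7.57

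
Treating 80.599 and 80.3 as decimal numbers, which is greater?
80.599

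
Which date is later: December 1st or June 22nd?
December 1st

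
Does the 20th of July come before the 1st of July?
No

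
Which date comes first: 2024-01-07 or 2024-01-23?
2024-01-07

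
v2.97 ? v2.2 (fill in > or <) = >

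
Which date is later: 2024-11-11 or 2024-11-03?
2024-11-11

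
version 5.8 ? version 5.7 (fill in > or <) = >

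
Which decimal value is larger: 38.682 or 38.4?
38.682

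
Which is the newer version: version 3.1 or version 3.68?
version 3.68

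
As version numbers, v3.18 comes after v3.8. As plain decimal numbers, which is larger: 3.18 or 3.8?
3.8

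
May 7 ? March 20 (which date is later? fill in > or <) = >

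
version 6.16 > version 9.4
False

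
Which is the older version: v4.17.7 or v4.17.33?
v4.17.7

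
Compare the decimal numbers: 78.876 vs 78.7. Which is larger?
78.876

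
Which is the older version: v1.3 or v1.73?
v1.3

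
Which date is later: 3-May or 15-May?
15-May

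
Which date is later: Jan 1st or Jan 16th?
Jan 16th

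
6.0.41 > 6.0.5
True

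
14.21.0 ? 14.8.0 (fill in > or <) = >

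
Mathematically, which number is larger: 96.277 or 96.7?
96.7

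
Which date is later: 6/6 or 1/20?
6/6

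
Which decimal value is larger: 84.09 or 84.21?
84.21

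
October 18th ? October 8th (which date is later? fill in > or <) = >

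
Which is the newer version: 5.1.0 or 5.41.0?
5.41.0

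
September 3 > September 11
False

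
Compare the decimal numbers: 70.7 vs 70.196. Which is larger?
70.7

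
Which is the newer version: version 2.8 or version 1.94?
version 2.8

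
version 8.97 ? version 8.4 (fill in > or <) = >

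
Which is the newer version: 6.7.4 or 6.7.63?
6.7.63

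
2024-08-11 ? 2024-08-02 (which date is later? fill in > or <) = >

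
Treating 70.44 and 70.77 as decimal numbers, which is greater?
70.77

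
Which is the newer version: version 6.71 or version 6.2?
version 6.71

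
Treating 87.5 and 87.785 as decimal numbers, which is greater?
87.785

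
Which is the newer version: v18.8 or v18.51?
v18.51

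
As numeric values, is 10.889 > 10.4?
True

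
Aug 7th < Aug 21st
True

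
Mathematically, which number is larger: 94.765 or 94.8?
94.8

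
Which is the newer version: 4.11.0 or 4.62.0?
4.62.0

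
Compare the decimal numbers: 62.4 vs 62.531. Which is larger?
62.531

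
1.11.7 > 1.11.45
False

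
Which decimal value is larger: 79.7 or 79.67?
79.7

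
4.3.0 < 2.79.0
False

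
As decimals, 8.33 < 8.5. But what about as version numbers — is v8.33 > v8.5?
True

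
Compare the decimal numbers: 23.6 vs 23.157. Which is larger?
23.6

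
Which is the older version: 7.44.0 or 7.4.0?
7.4.0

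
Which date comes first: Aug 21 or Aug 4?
Aug 4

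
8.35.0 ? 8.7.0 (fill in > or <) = >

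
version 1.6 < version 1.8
True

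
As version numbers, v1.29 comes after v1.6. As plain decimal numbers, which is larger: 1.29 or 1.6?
1.6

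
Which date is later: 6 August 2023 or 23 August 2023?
23 August 2023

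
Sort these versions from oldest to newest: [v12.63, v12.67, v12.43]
[v12.43, v12.63, v12.67]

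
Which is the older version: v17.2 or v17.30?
v17.2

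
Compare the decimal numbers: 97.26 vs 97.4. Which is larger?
97.4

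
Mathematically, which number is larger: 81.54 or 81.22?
81.54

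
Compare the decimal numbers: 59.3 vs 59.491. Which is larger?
59.491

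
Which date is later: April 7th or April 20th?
April 20th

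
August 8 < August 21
True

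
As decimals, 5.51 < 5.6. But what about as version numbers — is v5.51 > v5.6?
True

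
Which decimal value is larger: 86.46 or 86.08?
86.46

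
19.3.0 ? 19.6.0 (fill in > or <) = <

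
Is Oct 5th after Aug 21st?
Yes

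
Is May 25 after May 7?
Yes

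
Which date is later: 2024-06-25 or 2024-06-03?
2024-06-25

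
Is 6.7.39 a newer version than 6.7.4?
Yes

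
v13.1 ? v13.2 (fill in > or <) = <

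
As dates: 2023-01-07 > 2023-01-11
False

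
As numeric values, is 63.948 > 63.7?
True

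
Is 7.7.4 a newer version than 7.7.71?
No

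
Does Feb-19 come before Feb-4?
No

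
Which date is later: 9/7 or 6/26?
9/7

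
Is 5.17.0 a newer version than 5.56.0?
No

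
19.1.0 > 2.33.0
True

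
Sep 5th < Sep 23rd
True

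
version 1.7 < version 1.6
False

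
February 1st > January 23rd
True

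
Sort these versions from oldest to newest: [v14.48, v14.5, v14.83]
[v14.5, v14.48, v14.83]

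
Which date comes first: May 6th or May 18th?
May 6th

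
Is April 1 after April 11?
No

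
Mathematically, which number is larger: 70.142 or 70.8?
70.8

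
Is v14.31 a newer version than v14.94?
No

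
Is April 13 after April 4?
Yes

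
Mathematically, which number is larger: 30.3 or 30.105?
30.3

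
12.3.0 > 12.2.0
True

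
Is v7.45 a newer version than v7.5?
Yes. Version numbers are compared segment by segment as integers, not as decimals: minor version 45 > 5, so v7.45 > v7.5 (even though the decimal 7.45 < 7.5).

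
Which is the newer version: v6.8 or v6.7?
v6.8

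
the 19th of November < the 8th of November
False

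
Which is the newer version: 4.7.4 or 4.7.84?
4.7.84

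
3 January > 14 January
False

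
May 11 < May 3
False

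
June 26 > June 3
True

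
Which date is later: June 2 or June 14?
June 14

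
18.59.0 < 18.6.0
False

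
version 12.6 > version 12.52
False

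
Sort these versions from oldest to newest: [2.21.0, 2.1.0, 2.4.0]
[2.1.0, 2.4.0, 2.21.0]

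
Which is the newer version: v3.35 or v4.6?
v4.6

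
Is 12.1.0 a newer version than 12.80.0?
No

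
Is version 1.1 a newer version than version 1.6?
No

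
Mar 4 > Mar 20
False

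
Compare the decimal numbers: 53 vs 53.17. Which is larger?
53.17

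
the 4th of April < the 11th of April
True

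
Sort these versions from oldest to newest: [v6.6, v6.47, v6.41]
[v6.6, v6.41, v6.47]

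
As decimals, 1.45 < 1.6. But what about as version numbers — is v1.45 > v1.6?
True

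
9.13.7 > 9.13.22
False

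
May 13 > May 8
True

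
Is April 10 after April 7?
Yes. Day 10 comes after day 7 in April — this is a date comparison, not a decimal one (the decimal 4.10 would be smaller than 4.7).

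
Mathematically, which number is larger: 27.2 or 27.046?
27.2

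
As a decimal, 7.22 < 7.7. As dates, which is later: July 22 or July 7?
July 22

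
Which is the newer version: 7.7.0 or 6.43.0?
7.7.0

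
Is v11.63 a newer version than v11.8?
Yes. Version numbers are compared segment by segment as integers, not as decimals: minor version 63 > 8, so v11.63 > v11.8 (even though the decimal 11.63 < 11.8).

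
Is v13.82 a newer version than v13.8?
Yes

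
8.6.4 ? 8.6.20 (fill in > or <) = <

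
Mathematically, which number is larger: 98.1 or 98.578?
98.578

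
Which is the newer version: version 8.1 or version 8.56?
version 8.56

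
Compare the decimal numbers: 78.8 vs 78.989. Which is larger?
78.989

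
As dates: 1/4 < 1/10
True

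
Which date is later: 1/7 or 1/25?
1/25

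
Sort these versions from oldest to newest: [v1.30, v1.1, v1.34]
[v1.1, v1.30, v1.34]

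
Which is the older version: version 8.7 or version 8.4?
version 8.4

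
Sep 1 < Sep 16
True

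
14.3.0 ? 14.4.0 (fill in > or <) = <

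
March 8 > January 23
True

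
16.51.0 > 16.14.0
True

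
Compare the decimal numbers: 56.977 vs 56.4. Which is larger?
56.977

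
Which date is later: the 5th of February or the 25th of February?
the 25th of February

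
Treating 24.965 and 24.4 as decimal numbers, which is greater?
24.965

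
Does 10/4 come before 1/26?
No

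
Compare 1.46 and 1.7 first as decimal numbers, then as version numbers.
As decimals: 1.46 < 1.7. As versions: v1.46 > v1.7 (minor version 46 > 7).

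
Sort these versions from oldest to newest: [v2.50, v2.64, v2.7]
[v2.7, v2.50, v2.64]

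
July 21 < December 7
True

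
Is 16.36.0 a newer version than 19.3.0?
No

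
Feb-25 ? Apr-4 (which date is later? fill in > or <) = <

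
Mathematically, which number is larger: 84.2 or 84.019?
84.2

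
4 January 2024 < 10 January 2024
True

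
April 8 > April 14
False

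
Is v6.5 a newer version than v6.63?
No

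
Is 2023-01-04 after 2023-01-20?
No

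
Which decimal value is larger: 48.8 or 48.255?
48.8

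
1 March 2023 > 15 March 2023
False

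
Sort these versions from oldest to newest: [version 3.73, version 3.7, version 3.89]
[version 3.7, version 3.73, version 3.89]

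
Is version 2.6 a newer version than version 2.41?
No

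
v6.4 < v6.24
True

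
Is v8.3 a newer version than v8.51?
No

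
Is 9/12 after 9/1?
Yes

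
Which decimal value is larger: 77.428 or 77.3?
77.428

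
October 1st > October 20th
False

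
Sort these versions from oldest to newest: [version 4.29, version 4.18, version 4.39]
[version 4.18, version 4.29, version 4.39]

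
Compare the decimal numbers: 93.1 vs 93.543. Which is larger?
93.543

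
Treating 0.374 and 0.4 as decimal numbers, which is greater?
0.4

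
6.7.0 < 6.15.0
True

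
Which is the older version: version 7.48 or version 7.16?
version 7.16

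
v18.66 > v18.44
True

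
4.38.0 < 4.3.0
False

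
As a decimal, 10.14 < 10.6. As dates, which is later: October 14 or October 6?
October 14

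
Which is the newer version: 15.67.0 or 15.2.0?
15.67.0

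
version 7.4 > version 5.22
True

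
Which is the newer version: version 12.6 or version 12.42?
version 12.42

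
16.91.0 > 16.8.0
True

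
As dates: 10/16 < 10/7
False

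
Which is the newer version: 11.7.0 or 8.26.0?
11.7.0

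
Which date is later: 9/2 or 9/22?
9/22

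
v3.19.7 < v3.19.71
True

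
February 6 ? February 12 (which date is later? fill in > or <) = <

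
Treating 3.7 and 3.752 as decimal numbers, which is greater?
3.752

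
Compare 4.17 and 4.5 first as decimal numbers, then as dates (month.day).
As decimals: 4.17 < 4.5. As dates: 4/17 is later than 4/5 (day 17 > day 5).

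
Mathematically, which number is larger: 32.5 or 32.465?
32.5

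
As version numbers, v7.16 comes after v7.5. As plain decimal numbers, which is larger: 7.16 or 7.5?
7.5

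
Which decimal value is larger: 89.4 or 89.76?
89.76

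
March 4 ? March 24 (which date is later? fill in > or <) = <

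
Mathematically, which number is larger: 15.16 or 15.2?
15.2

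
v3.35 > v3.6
True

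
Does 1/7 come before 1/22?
Yes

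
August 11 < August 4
False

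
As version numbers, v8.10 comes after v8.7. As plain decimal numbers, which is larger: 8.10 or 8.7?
8.7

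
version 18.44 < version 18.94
True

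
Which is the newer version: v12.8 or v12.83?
v12.83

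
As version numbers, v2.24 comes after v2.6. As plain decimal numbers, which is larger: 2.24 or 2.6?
2.6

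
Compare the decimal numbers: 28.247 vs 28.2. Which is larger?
28.247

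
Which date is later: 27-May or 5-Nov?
5-Nov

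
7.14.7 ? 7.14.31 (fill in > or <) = <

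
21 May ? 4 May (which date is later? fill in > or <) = >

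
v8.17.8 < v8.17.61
True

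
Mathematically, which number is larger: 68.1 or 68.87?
68.87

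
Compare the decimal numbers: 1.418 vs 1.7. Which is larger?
1.7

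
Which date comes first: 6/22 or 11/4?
6/22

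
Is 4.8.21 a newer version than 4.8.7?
Yes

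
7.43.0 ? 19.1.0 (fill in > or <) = <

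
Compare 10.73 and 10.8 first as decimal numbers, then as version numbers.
As decimals: 10.73 < 10.8. As versions: v10.73 > v10.8 (minor version 73 > 8).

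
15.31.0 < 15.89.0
True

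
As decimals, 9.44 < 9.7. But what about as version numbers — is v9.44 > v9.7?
True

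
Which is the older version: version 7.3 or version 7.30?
version 7.3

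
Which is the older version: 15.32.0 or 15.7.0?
15.7.0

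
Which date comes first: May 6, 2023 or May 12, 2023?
May 6, 2023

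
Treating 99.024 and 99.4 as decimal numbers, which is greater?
99.4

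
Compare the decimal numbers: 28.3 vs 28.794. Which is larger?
28.794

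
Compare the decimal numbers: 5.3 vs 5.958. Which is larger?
5.958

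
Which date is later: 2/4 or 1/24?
2/4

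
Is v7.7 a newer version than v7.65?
No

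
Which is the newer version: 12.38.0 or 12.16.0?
12.38.0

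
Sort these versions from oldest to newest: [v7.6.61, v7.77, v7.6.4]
[v7.6.4, v7.6.61, v7.77]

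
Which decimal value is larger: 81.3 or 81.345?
81.345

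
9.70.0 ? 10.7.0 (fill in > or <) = <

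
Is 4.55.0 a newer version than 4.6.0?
Yes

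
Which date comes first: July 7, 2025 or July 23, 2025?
July 7, 2025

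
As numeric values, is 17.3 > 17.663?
False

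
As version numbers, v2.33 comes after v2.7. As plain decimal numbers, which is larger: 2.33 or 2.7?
2.7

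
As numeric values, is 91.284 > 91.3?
False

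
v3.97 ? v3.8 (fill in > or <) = >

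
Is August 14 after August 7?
Yes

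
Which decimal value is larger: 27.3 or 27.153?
27.3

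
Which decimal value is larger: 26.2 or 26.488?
26.488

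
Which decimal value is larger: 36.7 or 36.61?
36.7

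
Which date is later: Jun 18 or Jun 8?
Jun 18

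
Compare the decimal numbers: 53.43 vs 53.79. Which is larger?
53.79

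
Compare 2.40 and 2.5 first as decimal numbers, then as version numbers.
As decimals: 2.40 < 2.5. As versions: v2.40 > v2.5 (minor version 40 > 5).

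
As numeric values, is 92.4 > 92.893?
False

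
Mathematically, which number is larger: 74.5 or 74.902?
74.902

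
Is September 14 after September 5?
Yes. Day 14 comes after day 5 in September — this is a date comparison, not a decimal one (the decimal 9.14 would be smaller than 9.5).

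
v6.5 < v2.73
False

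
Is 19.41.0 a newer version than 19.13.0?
Yes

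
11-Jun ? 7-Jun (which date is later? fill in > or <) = >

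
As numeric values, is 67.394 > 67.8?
False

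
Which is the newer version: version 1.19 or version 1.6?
version 1.19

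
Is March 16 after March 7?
Yes. Day 16 comes after day 7 in March — this is a date comparison, not a decimal one (the decimal 3.16 would be smaller than 3.7).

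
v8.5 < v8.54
True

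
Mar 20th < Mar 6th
False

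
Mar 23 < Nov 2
True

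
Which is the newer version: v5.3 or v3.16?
v5.3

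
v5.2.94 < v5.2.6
False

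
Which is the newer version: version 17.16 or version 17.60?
version 17.60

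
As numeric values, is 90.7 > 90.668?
True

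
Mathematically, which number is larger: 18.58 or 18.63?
18.63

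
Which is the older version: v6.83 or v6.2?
v6.2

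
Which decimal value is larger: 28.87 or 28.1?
28.87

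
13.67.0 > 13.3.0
True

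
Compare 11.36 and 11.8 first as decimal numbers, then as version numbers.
As decimals: 11.36 < 11.8. As versions: v11.36 > v11.8 (minor version 36 > 8).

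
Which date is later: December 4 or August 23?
December 4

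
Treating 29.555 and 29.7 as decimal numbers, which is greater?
29.7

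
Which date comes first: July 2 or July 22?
July 2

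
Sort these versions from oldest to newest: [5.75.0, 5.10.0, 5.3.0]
[5.3.0, 5.10.0, 5.75.0]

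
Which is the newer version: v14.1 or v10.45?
v14.1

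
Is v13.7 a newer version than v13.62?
No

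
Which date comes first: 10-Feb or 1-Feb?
1-Feb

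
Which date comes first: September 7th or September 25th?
September 7th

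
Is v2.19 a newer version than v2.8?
Yes. Version numbers are compared segment by segment as integers, not as decimals: minor version 19 > 8, so v2.19 > v2.8 (even though the decimal 2.19 < 2.8).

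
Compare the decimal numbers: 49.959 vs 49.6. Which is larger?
49.959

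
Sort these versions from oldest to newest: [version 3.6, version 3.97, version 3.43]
[version 3.6, version 3.43, version 3.97]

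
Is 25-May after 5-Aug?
No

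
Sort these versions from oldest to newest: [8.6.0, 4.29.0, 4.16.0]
[4.16.0, 4.29.0, 8.6.0]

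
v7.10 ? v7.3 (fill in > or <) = >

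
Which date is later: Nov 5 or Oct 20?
Nov 5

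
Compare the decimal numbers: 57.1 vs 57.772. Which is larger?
57.772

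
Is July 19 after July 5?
Yes. Day 19 comes after day 5 in July — this is a date comparison, not a decimal one (the decimal 7.19 would be smaller than 7.5).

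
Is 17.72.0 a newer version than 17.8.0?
Yes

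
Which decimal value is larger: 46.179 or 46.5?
46.5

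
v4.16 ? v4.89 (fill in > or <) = <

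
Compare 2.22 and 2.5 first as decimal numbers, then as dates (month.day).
As decimals: 2.22 < 2.5. As dates: 2/22 is later than 2/5 (day 22 > day 5).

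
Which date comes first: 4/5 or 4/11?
4/5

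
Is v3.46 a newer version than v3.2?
Yes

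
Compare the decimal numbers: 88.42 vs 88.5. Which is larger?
88.5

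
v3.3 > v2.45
True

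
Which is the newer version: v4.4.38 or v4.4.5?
v4.4.38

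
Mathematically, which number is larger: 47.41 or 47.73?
47.73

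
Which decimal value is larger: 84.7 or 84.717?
84.717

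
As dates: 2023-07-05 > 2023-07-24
False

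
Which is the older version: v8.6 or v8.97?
v8.6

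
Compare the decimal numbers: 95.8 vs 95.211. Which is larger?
95.8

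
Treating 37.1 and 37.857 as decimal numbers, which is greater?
37.857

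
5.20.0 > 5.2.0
True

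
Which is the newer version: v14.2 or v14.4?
v14.4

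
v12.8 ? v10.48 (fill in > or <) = >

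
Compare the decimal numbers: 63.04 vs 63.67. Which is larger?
63.67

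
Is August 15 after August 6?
Yes. Day 15 comes after day 6 in August — this is a date comparison, not a decimal one (the decimal 8.15 would be smaller than 8.6).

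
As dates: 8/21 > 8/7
True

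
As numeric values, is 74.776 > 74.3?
True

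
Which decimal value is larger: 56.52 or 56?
56.52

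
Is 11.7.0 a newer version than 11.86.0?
No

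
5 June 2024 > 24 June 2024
False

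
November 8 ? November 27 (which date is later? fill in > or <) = <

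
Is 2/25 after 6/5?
No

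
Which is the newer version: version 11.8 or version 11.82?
version 11.82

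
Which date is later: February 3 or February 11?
February 11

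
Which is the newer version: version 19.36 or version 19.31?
version 19.36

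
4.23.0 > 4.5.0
True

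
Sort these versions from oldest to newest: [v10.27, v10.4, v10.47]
[v10.4, v10.27, v10.47]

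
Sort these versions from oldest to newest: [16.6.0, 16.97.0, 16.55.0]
[16.6.0, 16.55.0, 16.97.0]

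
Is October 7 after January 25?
Yes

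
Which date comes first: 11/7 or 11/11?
11/7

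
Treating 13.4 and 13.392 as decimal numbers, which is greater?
13.4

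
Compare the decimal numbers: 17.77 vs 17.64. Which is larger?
17.77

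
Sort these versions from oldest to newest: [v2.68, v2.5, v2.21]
[v2.5, v2.21, v2.68]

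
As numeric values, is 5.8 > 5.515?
True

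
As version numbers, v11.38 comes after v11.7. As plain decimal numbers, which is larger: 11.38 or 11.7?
11.7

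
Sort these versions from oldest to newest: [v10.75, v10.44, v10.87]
[v10.44, v10.75, v10.87]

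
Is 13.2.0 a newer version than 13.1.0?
Yes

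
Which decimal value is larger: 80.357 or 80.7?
80.7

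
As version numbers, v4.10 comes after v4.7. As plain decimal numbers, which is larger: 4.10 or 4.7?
4.7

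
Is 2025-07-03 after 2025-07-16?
No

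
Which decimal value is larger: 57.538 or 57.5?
57.538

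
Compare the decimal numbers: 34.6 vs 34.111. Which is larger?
34.6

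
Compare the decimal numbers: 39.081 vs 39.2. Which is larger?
39.2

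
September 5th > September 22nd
False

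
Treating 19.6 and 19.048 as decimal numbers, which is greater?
19.6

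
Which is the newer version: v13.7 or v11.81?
v13.7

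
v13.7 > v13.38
False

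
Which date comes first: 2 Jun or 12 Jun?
2 Jun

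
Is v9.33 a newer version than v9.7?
Yes. Version numbers are compared segment by segment as integers, not as decimals: minor version 33 > 7, so v9.33 > v9.7 (even though the decimal 9.33 < 9.7).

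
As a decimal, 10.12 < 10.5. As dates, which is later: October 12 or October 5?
October 12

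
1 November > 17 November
False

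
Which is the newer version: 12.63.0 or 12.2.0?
12.63.0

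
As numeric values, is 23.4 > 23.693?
False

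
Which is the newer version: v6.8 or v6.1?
v6.8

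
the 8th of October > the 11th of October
False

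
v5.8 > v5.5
True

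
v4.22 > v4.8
True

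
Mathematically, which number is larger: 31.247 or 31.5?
31.5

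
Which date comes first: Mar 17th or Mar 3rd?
Mar 3rd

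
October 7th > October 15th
False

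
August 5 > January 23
True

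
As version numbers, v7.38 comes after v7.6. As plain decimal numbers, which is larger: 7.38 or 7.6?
7.6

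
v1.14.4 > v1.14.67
False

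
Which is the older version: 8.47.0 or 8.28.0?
8.28.0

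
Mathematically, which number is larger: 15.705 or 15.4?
15.705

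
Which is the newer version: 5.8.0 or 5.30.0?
5.30.0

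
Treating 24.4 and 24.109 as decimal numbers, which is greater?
24.4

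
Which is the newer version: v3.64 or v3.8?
v3.64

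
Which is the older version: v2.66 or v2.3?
v2.3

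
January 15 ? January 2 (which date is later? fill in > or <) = >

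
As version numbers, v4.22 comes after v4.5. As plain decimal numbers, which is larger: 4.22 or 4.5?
4.5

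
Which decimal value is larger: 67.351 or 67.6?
67.6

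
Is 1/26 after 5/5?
No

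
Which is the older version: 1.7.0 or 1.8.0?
1.7.0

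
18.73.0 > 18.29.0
True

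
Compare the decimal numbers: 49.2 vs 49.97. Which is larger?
49.97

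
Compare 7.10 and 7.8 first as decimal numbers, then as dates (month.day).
As decimals: 7.10 < 7.8. As dates: 7/10 is later than 7/8 (day 10 > day 8).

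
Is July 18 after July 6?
Yes. Day 18 comes after day 6 in July — this is a date comparison, not a decimal one (the decimal 7.18 would be smaller than 7.6).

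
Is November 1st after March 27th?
Yes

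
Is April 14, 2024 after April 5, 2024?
Yes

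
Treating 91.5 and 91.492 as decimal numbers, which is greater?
91.5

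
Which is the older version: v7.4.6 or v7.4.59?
v7.4.6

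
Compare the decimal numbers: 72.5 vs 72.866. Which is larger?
72.866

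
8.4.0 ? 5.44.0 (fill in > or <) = >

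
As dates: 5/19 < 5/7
False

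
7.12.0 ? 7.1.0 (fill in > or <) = >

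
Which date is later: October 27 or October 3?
October 27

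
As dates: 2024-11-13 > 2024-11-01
True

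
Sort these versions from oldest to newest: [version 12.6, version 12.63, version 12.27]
[version 12.6, version 12.27, version 12.63]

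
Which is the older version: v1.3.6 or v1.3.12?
v1.3.6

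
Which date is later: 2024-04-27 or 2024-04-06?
2024-04-27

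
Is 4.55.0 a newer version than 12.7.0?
No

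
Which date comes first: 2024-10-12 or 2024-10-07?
2024-10-07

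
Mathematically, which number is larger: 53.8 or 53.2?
53.8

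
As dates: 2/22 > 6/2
False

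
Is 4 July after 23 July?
No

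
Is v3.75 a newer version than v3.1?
Yes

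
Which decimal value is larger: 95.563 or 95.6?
95.6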